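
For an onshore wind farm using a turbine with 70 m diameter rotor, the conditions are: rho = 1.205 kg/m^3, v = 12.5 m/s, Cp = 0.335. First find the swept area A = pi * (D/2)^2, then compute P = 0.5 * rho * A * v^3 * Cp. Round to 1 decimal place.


Step 1 -- Compute swept area:
  A = pi * (D/2)^2 = pi * (70/2)^2 = 3848.45 m^2
Step 2 -- Apply wind power equation:
  P = 0.5 * rho * A * v^3 * Cp
  v^3 = 12.5^3 = 1953.125
  P = 0.5 * 1.205 * 3848.45 * 1953.125 * 0.335
  P = 1517112.8 W

1517112.8


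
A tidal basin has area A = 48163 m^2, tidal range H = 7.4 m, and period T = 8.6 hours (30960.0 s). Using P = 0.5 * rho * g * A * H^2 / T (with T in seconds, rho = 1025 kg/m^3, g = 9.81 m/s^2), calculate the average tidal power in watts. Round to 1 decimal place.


Convert period to seconds: T = 8.6 * 3600 = 30960.0 s
H^2 = 7.4^2 = 54.76
P = 0.5 * rho * g * A * H^2 / T
P = 0.5 * 1025 * 9.81 * 48163 * 54.76 / 30960.0
P = 428290.9 W

428290.9


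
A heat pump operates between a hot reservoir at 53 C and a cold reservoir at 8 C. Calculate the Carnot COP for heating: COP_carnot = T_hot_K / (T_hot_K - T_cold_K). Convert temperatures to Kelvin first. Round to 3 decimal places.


Convert to Kelvin:
  T_hot = 53 + 273.15 = 326.15 K
  T_cold = 8 + 273.15 = 281.15 K
Apply Carnot COP formula:
  COP = T_hot_K / (T_hot_K - T_cold_K) = 326.15 / 45.0
  COP = 7.248

7.248


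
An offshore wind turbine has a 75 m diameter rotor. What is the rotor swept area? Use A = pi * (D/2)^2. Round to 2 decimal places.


Compute the rotor radius:
  r = D / 2 = 75 / 2 = 37.5 m
Calculate swept area:
  A = pi * r^2 = pi * 37.5^2
  A = 4417.86 m^2

4417.86


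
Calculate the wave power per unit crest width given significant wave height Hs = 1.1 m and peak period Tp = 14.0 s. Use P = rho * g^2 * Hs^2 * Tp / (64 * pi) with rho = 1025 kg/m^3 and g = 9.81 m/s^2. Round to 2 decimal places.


Apply wave power formula:
  g^2 = 9.81^2 = 96.2361
  Hs^2 = 1.1^2 = 1.21
  Numerator = rho * g^2 * Hs^2 * Tp = 1025 * 96.2361 * 1.21 * 14.0 = 1670995.52
  Denominator = 64 * pi = 201.0619
  P = 1670995.52 / 201.0619 = 8310.85 W/m

8310.85


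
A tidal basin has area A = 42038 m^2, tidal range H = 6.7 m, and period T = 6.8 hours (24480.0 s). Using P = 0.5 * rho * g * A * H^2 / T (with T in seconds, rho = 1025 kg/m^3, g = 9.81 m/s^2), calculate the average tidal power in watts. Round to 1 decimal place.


Convert period to seconds: T = 6.8 * 3600 = 24480.0 s
H^2 = 6.7^2 = 44.89
P = 0.5 * rho * g * A * H^2 / T
P = 0.5 * 1025 * 9.81 * 42038 * 44.89 / 24480.0
P = 387563.7 W

387563.7


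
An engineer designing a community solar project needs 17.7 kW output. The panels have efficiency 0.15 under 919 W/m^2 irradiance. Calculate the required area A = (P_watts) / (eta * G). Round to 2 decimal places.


Convert target power to watts: P = 17.7 * 1000 = 17700.0 W
Compute denominator: eta * G = 0.15 * 919 = 137.85
Required area A = P / (eta * G) = 17700.0 / 137.85
A = 128.40 m^2

128.40


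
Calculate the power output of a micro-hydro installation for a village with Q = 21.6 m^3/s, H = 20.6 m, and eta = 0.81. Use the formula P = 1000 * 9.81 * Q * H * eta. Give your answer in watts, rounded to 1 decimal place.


Apply the hydropower formula P = rho * g * Q * H * eta
rho * g = 1000 * 9.81 = 9810.0
P = 9810.0 * 21.6 * 20.6 * 0.81
P = 3535696.7 W

3535696.7


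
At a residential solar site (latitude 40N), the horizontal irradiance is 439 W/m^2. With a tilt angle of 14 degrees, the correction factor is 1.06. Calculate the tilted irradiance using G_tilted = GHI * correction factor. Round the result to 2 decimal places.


Identify the given values:
  GHI = 439 W/m^2, tilt correction factor = 1.06
Apply the formula G_tilted = GHI * factor:
  G_tilted = 439 * 1.06
  G_tilted = 465.34 W/m^2

465.34


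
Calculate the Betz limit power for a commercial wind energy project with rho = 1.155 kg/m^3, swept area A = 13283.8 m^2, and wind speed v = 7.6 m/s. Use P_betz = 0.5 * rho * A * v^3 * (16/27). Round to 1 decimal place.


The Betz coefficient Cp_max = 16/27 = 0.5926
v^3 = 7.6^3 = 438.976
P_betz = 0.5 * rho * A * v^3 * Cp_max
P_betz = 0.5 * 1.155 * 13283.8 * 438.976 * 0.5926
P_betz = 1995590.0 W

1995590.0


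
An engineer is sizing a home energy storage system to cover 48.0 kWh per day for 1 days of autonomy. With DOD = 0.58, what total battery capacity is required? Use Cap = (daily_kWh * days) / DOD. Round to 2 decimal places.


Total energy needed = daily * days = 48.0 * 1 = 48.0 kWh
Account for depth of discharge:
  Cap = total_energy / DOD = 48.0 / 0.58
  Cap = 82.76 kWh

82.76


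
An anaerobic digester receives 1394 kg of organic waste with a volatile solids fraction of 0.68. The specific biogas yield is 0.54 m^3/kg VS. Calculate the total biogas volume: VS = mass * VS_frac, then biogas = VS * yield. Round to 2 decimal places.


Compute volatile solids:
  VS = mass * VS_fraction = 1394 * 0.68 = 947.92 kg
Calculate biogas volume:
  Biogas = VS * specific_yield = 947.92 * 0.54
  Biogas = 511.88 m^3

511.88


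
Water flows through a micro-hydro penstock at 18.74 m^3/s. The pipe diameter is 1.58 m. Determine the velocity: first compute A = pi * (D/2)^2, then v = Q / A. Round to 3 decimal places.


Compute pipe cross-sectional area:
  A = pi * (D/2)^2 = pi * (1.58/2)^2 = 1.9607 m^2
Calculate velocity:
  v = Q / A = 18.74 / 1.9607
  v = 9.558 m/s

9.558


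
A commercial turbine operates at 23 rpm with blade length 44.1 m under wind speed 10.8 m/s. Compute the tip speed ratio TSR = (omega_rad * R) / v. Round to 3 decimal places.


Convert rotational speed to rad/s:
  omega = 23 * 2 * pi / 60 = 2.4086 rad/s
Compute tip speed:
  v_tip = omega * R = 2.4086 * 44.1 = 106.217 m/s
Tip speed ratio:
  TSR = v_tip / v_wind = 106.217 / 10.8 = 9.835

9.835


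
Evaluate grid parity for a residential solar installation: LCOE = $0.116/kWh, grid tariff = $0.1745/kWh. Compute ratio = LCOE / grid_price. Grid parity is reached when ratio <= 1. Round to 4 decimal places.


Compare LCOE to grid price:
  LCOE = $0.116/kWh, Grid price = $0.1745/kWh
  Ratio = LCOE / grid_price = 0.116 / 0.1745 = 0.6648
  Grid parity achieved (ratio <= 1)? yes

0.6648


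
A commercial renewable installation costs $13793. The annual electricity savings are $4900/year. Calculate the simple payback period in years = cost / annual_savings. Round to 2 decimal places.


Simple payback period = initial cost / annual savings
Payback = 13793 / 4900
Payback = 2.81 years

2.81


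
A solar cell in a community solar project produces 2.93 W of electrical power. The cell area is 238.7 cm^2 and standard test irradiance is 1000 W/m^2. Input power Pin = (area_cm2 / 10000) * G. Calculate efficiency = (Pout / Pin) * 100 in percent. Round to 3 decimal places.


First compute the input power:
  Pin = area_cm2 / 10000 * G = 238.7 / 10000 * 1000 = 23.87 W
Then compute efficiency:
  Efficiency = (Pout / Pin) * 100 = (2.93 / 23.87) * 100
  Efficiency = 12.275%

12.275


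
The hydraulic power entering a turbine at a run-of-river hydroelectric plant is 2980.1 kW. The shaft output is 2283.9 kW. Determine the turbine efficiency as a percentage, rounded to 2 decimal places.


Turbine efficiency = (output power / input power) * 100
eta = (2283.9 / 2980.1) * 100
eta = 76.64%

76.64


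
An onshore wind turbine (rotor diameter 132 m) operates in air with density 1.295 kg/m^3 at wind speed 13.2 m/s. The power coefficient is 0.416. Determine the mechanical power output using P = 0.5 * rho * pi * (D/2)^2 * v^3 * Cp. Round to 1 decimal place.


Step 1 -- Compute swept area:
  A = pi * (D/2)^2 = pi * (132/2)^2 = 13684.78 m^2
Step 2 -- Apply wind power equation:
  P = 0.5 * rho * A * v^3 * Cp
  v^3 = 13.2^3 = 2299.968
  P = 0.5 * 1.295 * 13684.78 * 2299.968 * 0.416
  P = 8477984.9 W

8477984.9


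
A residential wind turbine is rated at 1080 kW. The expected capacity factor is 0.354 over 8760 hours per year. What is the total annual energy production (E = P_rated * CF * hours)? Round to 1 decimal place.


Annual energy = rated_kW * capacity_factor * hours_per_year
Given: P_rated = 1080 kW, CF = 0.354, hours = 8760
E = 1080 * 0.354 * 8760
E = 3349123.2 kWh

3349123.2


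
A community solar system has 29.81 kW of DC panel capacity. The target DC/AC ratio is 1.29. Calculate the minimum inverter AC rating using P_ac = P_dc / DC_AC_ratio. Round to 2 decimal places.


The inverter AC capacity is determined by the DC/AC ratio.
Given: P_dc = 29.81 kW, DC/AC ratio = 1.29
P_ac = P_dc / ratio = 29.81 / 1.29
P_ac = 23.11 kW

23.11


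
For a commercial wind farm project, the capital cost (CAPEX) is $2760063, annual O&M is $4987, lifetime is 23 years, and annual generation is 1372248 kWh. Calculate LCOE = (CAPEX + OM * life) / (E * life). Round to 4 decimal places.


Total cost = CAPEX + OM * lifetime = 2760063 + 4987 * 23 = 2760063 + 114701 = 2874764
Total generation = annual * lifetime = 1372248 * 23 = 31561704 kWh
LCOE = 2874764 / 31561704
LCOE = 0.0911 $/kWh

0.0911


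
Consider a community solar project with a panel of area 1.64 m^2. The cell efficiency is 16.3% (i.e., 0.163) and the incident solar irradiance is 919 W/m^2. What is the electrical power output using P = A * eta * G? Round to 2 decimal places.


Use the solar power formula P = A * eta * G.
Given: A = 1.64 m^2, eta = 0.163, G = 919 W/m^2
P = 1.64 * 0.163 * 919
P = 245.67 W

245.67


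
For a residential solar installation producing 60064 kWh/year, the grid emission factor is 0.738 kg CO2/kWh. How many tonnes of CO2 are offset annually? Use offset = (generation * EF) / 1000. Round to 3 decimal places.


CO2 offset in kg = generation * emission_factor
CO2 offset = 60064 * 0.738 = 44327.23 kg
Convert to tonnes:
  CO2 offset = 44327.23 / 1000 = 44.327 tonnes

44.327


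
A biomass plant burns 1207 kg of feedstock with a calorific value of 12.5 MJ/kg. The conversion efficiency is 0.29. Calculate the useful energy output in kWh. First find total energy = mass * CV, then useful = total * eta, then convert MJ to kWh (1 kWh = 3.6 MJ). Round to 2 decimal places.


Total energy = mass * CV = 1207 * 12.5 = 15087.5 MJ
Useful energy = total * eta = 15087.5 * 0.29 = 4375.38 MJ
Convert to kWh: 4375.38 / 3.6
Useful energy = 1215.38 kWh

1215.38


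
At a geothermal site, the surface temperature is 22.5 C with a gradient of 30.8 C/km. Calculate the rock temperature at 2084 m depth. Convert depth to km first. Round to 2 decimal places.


Convert depth to km: 2084 / 1000 = 2.084 km
Temperature increase = gradient * depth_km = 30.8 * 2.084 = 64.19 C
Temperature at depth = T_surface + delta_T = 22.5 + 64.19
T = 86.69 C

86.69


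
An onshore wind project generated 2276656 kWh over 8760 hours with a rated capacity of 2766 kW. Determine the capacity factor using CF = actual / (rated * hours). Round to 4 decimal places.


Capacity factor = actual output / maximum possible output
Maximum possible = rated * hours = 2766 * 8760 = 24230160 kWh
CF = 2276656 / 24230160
CF = 0.0940

0.0940


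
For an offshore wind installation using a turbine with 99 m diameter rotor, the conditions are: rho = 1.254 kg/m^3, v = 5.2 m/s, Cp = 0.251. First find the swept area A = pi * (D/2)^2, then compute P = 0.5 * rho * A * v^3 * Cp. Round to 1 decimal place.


Step 1 -- Compute swept area:
  A = pi * (D/2)^2 = pi * (99/2)^2 = 7697.69 m^2
Step 2 -- Apply wind power equation:
  P = 0.5 * rho * A * v^3 * Cp
  v^3 = 5.2^3 = 140.608
  P = 0.5 * 1.254 * 7697.69 * 140.608 * 0.251
  P = 170338.0 W

170338.0


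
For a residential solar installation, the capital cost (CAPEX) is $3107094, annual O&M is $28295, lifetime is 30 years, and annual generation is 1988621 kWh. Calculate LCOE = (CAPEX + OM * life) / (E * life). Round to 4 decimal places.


Total cost = CAPEX + OM * lifetime = 3107094 + 28295 * 30 = 3107094 + 848850 = 3955944
Total generation = annual * lifetime = 1988621 * 30 = 59658630 kWh
LCOE = 3955944 / 59658630
LCOE = 0.0663 $/kWh

0.0663


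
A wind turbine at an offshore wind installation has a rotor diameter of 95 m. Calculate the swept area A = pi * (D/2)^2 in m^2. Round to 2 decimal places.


Compute the rotor radius:
  r = D / 2 = 95 / 2 = 47.5 m
Calculate swept area:
  A = pi * r^2 = pi * 47.5^2
  A = 7088.22 m^2

7088.22


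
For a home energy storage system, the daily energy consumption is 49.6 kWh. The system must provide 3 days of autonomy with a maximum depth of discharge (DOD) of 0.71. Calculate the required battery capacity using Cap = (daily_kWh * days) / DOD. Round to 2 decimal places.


Total energy needed = daily * days = 49.6 * 3 = 148.8 kWh
Account for depth of discharge:
  Cap = total_energy / DOD = 148.8 / 0.71
  Cap = 209.58 kWh

209.58


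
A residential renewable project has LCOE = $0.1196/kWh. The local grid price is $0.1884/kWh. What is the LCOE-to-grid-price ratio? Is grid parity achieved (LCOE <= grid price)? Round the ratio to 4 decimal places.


Compare LCOE to grid price:
  LCOE = $0.1196/kWh, Grid price = $0.1884/kWh
  Ratio = LCOE / grid_price = 0.1196 / 0.1884 = 0.6348
  Grid parity achieved (ratio <= 1)? yes

0.6348


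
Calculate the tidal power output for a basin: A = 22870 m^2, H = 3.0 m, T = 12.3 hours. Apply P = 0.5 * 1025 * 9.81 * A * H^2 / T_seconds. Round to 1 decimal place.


Convert period to seconds: T = 12.3 * 3600 = 44280.0 s
H^2 = 3.0^2 = 9.0
P = 0.5 * rho * g * A * H^2 / T
P = 0.5 * 1025 * 9.81 * 22870 * 9.0 / 44280.0
P = 23370.3 W

23370.3


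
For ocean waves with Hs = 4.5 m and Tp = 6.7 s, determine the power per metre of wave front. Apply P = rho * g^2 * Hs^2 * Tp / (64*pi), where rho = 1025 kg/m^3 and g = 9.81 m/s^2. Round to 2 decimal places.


Apply wave power formula:
  g^2 = 9.81^2 = 96.2361
  Hs^2 = 4.5^2 = 20.25
  Numerator = rho * g^2 * Hs^2 * Tp = 1025 * 96.2361 * 20.25 * 6.7 = 13383253.69
  Denominator = 64 * pi = 201.0619
  P = 13383253.69 / 201.0619 = 66562.84 W/m

66562.84


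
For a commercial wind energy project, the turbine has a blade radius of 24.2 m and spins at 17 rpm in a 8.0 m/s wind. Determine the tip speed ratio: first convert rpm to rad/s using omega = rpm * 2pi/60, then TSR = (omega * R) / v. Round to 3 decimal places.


Convert rotational speed to rad/s:
  omega = 17 * 2 * pi / 60 = 1.7802 rad/s
Compute tip speed:
  v_tip = omega * R = 1.7802 * 24.2 = 43.082 m/s
Tip speed ratio:
  TSR = v_tip / v_wind = 43.082 / 8.0 = 5.385

5.385


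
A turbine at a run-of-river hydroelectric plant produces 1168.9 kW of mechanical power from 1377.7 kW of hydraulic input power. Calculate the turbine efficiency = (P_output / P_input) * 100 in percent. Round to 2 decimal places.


Turbine efficiency = (output power / input power) * 100
eta = (1168.9 / 1377.7) * 100
eta = 84.84%

84.84


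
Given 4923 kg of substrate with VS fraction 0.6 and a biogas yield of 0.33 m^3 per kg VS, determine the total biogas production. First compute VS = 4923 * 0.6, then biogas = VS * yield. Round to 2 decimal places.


Compute volatile solids:
  VS = mass * VS_fraction = 4923 * 0.6 = 2953.8 kg
Calculate biogas volume:
  Biogas = VS * specific_yield = 2953.8 * 0.33
  Biogas = 974.75 m^3

974.75


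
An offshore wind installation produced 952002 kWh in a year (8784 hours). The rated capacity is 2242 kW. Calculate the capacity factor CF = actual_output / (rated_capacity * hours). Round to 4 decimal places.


Capacity factor = actual output / maximum possible output
Maximum possible = rated * hours = 2242 * 8784 = 19693728 kWh
CF = 952002 / 19693728
CF = 0.0483

0.0483


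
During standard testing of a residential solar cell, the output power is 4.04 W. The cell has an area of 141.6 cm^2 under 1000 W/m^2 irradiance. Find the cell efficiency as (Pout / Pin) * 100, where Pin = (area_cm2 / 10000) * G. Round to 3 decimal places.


First compute the input power:
  Pin = area_cm2 / 10000 * G = 141.6 / 10000 * 1000 = 14.16 W
Then compute efficiency:
  Efficiency = (Pout / Pin) * 100 = (4.04 / 14.16) * 100
  Efficiency = 28.531%

28.531


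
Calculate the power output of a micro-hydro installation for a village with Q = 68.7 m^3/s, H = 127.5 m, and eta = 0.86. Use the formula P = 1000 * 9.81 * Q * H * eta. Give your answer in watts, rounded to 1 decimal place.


Apply the hydropower formula P = rho * g * Q * H * eta
rho * g = 1000 * 9.81 = 9810.0
P = 9810.0 * 68.7 * 127.5 * 0.86
P = 73898288.6 W

73898288.6


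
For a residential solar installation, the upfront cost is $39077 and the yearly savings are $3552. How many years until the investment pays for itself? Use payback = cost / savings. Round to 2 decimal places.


Simple payback period = initial cost / annual savings
Payback = 39077 / 3552
Payback = 11.00 years

11.00


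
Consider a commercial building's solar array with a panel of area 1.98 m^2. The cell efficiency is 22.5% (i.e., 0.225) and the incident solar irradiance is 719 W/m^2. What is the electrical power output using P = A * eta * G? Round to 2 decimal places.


Use the solar power formula P = A * eta * G.
Given: A = 1.98 m^2, eta = 0.225, G = 719 W/m^2
P = 1.98 * 0.225 * 719
P = 320.31 W

320.31


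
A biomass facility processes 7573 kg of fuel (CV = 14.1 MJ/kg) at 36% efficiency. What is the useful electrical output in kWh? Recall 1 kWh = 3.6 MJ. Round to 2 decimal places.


Total energy = mass * CV = 7573 * 14.1 = 106779.3 MJ
Useful energy = total * eta = 106779.3 * 0.36 = 38440.55 MJ
Convert to kWh: 38440.55 / 3.6
Useful energy = 10677.93 kWh

10677.93


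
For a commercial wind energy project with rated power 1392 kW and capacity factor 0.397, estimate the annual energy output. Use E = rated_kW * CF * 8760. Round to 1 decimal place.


Annual energy = rated_kW * capacity_factor * hours_per_year
Given: P_rated = 1392 kW, CF = 0.397, hours = 8760
E = 1392 * 0.397 * 8760
E = 4840986.2 kWh

4840986.2


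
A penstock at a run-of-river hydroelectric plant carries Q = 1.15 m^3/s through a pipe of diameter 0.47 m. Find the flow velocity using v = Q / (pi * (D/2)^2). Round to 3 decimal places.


Compute pipe cross-sectional area:
  A = pi * (D/2)^2 = pi * (0.47/2)^2 = 0.1735 m^2
Calculate velocity:
  v = Q / A = 1.15 / 0.1735
  v = 6.628 m/s

6.628


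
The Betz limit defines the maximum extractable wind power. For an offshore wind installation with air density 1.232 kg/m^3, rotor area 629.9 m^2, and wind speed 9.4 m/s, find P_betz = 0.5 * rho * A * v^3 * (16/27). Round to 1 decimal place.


The Betz coefficient Cp_max = 16/27 = 0.5926
v^3 = 9.4^3 = 830.584
P_betz = 0.5 * rho * A * v^3 * Cp_max
P_betz = 0.5 * 1.232 * 629.9 * 830.584 * 0.5926
P_betz = 190981.9 W

190981.9


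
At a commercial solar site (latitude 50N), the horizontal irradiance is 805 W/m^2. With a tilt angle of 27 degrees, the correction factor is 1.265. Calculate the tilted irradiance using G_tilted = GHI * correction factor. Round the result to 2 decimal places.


Identify the given values:
  GHI = 805 W/m^2, tilt correction factor = 1.265
Apply the formula G_tilted = GHI * factor:
  G_tilted = 805 * 1.265
  G_tilted = 1018.33 W/m^2

1018.33


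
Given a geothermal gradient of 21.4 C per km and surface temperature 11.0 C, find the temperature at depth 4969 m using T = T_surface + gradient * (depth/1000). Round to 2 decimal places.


Convert depth to km: 4969 / 1000 = 4.969 km
Temperature increase = gradient * depth_km = 21.4 * 4.969 = 106.34 C
Temperature at depth = T_surface + delta_T = 11.0 + 106.34
T = 117.34 C

117.34


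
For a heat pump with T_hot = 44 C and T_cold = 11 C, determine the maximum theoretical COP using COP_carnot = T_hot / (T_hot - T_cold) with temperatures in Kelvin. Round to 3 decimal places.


Convert to Kelvin:
  T_hot = 44 + 273.15 = 317.15 K
  T_cold = 11 + 273.15 = 284.15 K
Apply Carnot COP formula:
  COP = T_hot_K / (T_hot_K - T_cold_K) = 317.15 / 33.0
  COP = 9.611

9.611


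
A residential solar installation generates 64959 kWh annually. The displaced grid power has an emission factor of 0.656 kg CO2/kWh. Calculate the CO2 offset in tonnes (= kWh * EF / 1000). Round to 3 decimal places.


CO2 offset in kg = generation * emission_factor
CO2 offset = 64959 * 0.656 = 42613.1 kg
Convert to tonnes:
  CO2 offset = 42613.1 / 1000 = 42.613 tonnes

42.613


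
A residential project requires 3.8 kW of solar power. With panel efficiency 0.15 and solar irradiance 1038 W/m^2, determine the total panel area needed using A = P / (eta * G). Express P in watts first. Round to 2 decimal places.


Convert target power to watts: P = 3.8 * 1000 = 3800.0 W
Compute denominator: eta * G = 0.15 * 1038 = 155.7
Required area A = P / (eta * G) = 3800.0 / 155.7
A = 24.41 m^2

24.41


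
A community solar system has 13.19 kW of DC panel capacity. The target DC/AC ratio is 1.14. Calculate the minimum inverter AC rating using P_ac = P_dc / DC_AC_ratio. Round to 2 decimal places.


The inverter AC capacity is determined by the DC/AC ratio.
Given: P_dc = 13.19 kW, DC/AC ratio = 1.14
P_ac = P_dc / ratio = 13.19 / 1.14
P_ac = 11.57 kW

11.57


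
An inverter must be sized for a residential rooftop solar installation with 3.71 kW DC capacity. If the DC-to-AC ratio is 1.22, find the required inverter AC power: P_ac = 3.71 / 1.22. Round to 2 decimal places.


The inverter AC capacity is determined by the DC/AC ratio.
Given: P_dc = 3.71 kW, DC/AC ratio = 1.22
P_ac = P_dc / ratio = 3.71 / 1.22
P_ac = 3.04 kW

3.04


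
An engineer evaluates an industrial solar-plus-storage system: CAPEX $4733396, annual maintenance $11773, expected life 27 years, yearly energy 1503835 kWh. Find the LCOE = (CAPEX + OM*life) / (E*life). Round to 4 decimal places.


Total cost = CAPEX + OM * lifetime = 4733396 + 11773 * 27 = 4733396 + 317871 = 5051267
Total generation = annual * lifetime = 1503835 * 27 = 40603545 kWh
LCOE = 5051267 / 40603545
LCOE = 0.1244 $/kWh

0.1244


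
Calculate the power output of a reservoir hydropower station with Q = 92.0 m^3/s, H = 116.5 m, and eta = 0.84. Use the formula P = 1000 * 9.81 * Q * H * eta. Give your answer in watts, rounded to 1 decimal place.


Apply the hydropower formula P = rho * g * Q * H * eta
rho * g = 1000 * 9.81 = 9810.0
P = 9810.0 * 92.0 * 116.5 * 0.84
P = 88320607.2 W

88320607.2


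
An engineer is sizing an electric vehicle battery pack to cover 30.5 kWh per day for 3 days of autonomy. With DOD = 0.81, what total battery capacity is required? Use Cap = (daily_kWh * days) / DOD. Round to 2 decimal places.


Total energy needed = daily * days = 30.5 * 3 = 91.5 kWh
Account for depth of discharge:
  Cap = total_energy / DOD = 91.5 / 0.81
  Cap = 112.96 kWh

112.96


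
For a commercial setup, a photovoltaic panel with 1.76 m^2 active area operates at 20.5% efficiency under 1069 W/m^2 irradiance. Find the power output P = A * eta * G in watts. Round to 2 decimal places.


Use the solar power formula P = A * eta * G.
Given: A = 1.76 m^2, eta = 0.205, G = 1069 W/m^2
P = 1.76 * 0.205 * 1069
P = 385.70 W

385.70


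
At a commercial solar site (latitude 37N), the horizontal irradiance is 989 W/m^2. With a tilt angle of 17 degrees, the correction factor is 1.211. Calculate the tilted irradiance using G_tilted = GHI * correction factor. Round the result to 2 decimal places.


Identify the given values:
  GHI = 989 W/m^2, tilt correction factor = 1.211
Apply the formula G_tilted = GHI * factor:
  G_tilted = 989 * 1.211
  G_tilted = 1197.68 W/m^2

1197.68


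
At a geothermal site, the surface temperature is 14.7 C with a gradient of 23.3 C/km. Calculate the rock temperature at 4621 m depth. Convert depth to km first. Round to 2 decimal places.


Convert depth to km: 4621 / 1000 = 4.621 km
Temperature increase = gradient * depth_km = 23.3 * 4.621 = 107.67 C
Temperature at depth = T_surface + delta_T = 14.7 + 107.67
T = 122.37 C

122.37


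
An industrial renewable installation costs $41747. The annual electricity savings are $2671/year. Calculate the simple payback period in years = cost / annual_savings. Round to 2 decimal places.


Simple payback period = initial cost / annual savings
Payback = 41747 / 2671
Payback = 15.63 years

15.63


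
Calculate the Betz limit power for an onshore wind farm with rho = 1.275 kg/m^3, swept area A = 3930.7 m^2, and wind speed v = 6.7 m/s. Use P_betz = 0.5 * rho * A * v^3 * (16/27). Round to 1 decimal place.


The Betz coefficient Cp_max = 16/27 = 0.5926
v^3 = 6.7^3 = 300.763
P_betz = 0.5 * rho * A * v^3 * Cp_max
P_betz = 0.5 * 1.275 * 3930.7 * 300.763 * 0.5926
P_betz = 446612.3 W

446612.3


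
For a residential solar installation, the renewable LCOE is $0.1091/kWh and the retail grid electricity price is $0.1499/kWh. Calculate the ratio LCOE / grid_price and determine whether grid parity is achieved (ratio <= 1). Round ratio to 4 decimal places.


Compare LCOE to grid price:
  LCOE = $0.1091/kWh, Grid price = $0.1499/kWh
  Ratio = LCOE / grid_price = 0.1091 / 0.1499 = 0.7278
  Grid parity achieved (ratio <= 1)? yes

0.7278


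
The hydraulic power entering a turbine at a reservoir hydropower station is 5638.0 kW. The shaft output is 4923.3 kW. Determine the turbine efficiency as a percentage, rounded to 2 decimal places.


Turbine efficiency = (output power / input power) * 100
eta = (4923.3 / 5638.0) * 100
eta = 87.32%

87.32


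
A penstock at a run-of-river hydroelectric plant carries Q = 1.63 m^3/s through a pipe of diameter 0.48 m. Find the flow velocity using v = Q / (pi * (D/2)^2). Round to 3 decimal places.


Compute pipe cross-sectional area:
  A = pi * (D/2)^2 = pi * (0.48/2)^2 = 0.181 m^2
Calculate velocity:
  v = Q / A = 1.63 / 0.181
  v = 9.008 m/s

9.008


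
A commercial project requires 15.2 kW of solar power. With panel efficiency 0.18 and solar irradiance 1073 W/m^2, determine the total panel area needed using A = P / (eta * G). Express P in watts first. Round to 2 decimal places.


Convert target power to watts: P = 15.2 * 1000 = 15200.0 W
Compute denominator: eta * G = 0.18 * 1073 = 193.14
Required area A = P / (eta * G) = 15200.0 / 193.14
A = 78.70 m^2

78.70


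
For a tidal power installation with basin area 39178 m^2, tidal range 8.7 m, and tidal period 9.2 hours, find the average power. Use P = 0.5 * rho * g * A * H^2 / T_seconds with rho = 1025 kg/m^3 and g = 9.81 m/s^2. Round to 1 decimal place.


Convert period to seconds: T = 9.2 * 3600 = 33120.0 s
H^2 = 8.7^2 = 75.69
P = 0.5 * rho * g * A * H^2 / T
P = 0.5 * 1025 * 9.81 * 39178 * 75.69 / 33120.0
P = 450145.9 W

450145.9


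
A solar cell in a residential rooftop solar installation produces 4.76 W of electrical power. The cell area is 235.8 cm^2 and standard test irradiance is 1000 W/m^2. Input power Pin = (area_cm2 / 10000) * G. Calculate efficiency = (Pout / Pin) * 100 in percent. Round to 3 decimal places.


First compute the input power:
  Pin = area_cm2 / 10000 * G = 235.8 / 10000 * 1000 = 23.58 W
Then compute efficiency:
  Efficiency = (Pout / Pin) * 100 = (4.76 / 23.58) * 100
  Efficiency = 20.187%

20.187


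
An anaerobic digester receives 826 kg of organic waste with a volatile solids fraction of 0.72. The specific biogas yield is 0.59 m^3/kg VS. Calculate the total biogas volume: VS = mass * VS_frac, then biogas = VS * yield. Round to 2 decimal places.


Compute volatile solids:
  VS = mass * VS_fraction = 826 * 0.72 = 594.72 kg
Calculate biogas volume:
  Biogas = VS * specific_yield = 594.72 * 0.59
  Biogas = 350.88 m^3

350.88


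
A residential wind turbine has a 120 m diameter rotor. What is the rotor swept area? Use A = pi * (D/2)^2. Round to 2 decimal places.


Compute the rotor radius:
  r = D / 2 = 120 / 2 = 60.0 m
Calculate swept area:
  A = pi * r^2 = pi * 60.0^2
  A = 11309.73 m^2

11309.73


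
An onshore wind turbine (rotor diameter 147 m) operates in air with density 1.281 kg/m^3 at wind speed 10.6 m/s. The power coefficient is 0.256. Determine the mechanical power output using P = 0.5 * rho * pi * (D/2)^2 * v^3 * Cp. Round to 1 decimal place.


Step 1 -- Compute swept area:
  A = pi * (D/2)^2 = pi * (147/2)^2 = 16971.67 m^2
Step 2 -- Apply wind power equation:
  P = 0.5 * rho * A * v^3 * Cp
  v^3 = 10.6^3 = 1191.016
  P = 0.5 * 1.281 * 16971.67 * 1191.016 * 0.256
  P = 3314372.0 W

3314372.0


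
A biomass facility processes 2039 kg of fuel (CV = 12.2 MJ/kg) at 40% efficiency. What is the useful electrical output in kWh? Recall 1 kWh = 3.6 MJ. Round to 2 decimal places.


Total energy = mass * CV = 2039 * 12.2 = 24875.8 MJ
Useful energy = total * eta = 24875.8 * 0.4 = 9950.32 MJ
Convert to kWh: 9950.32 / 3.6
Useful energy = 2763.98 kWh

2763.98


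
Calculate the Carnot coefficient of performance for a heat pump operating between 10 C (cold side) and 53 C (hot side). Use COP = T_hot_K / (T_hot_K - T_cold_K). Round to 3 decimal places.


Convert to Kelvin:
  T_hot = 53 + 273.15 = 326.15 K
  T_cold = 10 + 273.15 = 283.15 K
Apply Carnot COP formula:
  COP = T_hot_K / (T_hot_K - T_cold_K) = 326.15 / 43.0
  COP = 7.585

7.585


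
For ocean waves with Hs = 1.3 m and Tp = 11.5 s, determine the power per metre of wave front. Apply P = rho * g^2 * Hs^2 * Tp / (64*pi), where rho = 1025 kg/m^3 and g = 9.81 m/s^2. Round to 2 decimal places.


Apply wave power formula:
  g^2 = 9.81^2 = 96.2361
  Hs^2 = 1.3^2 = 1.69
  Numerator = rho * g^2 * Hs^2 * Tp = 1025 * 96.2361 * 1.69 * 11.5 = 1917107.32
  Denominator = 64 * pi = 201.0619
  P = 1917107.32 / 201.0619 = 9534.91 W/m

9534.91


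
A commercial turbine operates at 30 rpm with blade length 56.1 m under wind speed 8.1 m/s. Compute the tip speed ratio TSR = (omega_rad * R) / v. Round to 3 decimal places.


Convert rotational speed to rad/s:
  omega = 30 * 2 * pi / 60 = 3.1416 rad/s
Compute tip speed:
  v_tip = omega * R = 3.1416 * 56.1 = 176.243 m/s
Tip speed ratio:
  TSR = v_tip / v_wind = 176.243 / 8.1 = 21.758

21.758


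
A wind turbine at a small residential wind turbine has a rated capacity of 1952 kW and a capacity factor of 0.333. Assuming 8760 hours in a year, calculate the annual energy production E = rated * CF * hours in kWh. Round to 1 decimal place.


Annual energy = rated_kW * capacity_factor * hours_per_year
Given: P_rated = 1952 kW, CF = 0.333, hours = 8760
E = 1952 * 0.333 * 8760
E = 5694140.2 kWh

5694140.2


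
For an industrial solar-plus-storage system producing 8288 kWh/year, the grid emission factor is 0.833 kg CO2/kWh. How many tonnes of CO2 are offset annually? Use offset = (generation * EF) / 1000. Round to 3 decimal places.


CO2 offset in kg = generation * emission_factor
CO2 offset = 8288 * 0.833 = 6903.9 kg
Convert to tonnes:
  CO2 offset = 6903.9 / 1000 = 6.904 tonnes

6.904


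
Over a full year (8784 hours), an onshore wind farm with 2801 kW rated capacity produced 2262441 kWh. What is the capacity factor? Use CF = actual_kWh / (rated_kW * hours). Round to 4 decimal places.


Capacity factor = actual output / maximum possible output
Maximum possible = rated * hours = 2801 * 8784 = 24603984 kWh
CF = 2262441 / 24603984
CF = 0.0920

0.0920


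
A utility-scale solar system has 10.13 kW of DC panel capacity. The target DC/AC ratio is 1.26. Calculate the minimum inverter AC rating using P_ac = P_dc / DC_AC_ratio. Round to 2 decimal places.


The inverter AC capacity is determined by the DC/AC ratio.
Given: P_dc = 10.13 kW, DC/AC ratio = 1.26
P_ac = P_dc / ratio = 10.13 / 1.26
P_ac = 8.04 kW

8.04


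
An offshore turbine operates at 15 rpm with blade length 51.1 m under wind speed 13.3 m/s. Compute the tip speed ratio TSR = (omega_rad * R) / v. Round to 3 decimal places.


Convert rotational speed to rad/s:
  omega = 15 * 2 * pi / 60 = 1.5708 rad/s
Compute tip speed:
  v_tip = omega * R = 1.5708 * 51.1 = 80.268 m/s
Tip speed ratio:
  TSR = v_tip / v_wind = 80.268 / 13.3 = 6.035

6.035


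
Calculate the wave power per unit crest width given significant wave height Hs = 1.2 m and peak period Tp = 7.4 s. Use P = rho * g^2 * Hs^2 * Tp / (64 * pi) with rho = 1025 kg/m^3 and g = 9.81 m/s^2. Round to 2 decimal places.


Apply wave power formula:
  g^2 = 9.81^2 = 96.2361
  Hs^2 = 1.2^2 = 1.44
  Numerator = rho * g^2 * Hs^2 * Tp = 1025 * 96.2361 * 1.44 * 7.4 = 1051129.18
  Denominator = 64 * pi = 201.0619
  P = 1051129.18 / 201.0619 = 5227.89 W/m

5227.89


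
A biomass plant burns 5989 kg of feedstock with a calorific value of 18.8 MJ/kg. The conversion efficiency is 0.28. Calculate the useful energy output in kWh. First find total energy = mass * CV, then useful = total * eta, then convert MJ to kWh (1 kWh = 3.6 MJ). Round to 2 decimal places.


Total energy = mass * CV = 5989 * 18.8 = 112593.2 MJ
Useful energy = total * eta = 112593.2 * 0.28 = 31526.1 MJ
Convert to kWh: 31526.1 / 3.6
Useful energy = 8757.25 kWh

8757.25


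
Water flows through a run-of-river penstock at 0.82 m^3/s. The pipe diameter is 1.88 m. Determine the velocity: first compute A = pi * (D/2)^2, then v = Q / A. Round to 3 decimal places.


Compute pipe cross-sectional area:
  A = pi * (D/2)^2 = pi * (1.88/2)^2 = 2.7759 m^2
Calculate velocity:
  v = Q / A = 0.82 / 2.7759
  v = 0.295 m/s

0.295


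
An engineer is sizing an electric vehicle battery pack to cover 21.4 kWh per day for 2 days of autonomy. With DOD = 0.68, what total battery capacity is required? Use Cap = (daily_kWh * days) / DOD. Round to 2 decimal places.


Total energy needed = daily * days = 21.4 * 2 = 42.8 kWh
Account for depth of discharge:
  Cap = total_energy / DOD = 42.8 / 0.68
  Cap = 62.94 kWh

62.94


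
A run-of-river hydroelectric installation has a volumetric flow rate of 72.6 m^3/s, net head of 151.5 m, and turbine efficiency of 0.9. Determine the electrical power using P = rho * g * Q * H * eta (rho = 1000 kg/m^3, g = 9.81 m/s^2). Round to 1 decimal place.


Apply the hydropower formula P = rho * g * Q * H * eta
rho * g = 1000 * 9.81 = 9810.0
P = 9810.0 * 72.6 * 151.5 * 0.9
P = 97109288.1 W

97109288.1


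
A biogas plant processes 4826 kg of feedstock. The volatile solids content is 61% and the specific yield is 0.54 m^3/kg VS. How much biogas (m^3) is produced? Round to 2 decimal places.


Compute volatile solids:
  VS = mass * VS_fraction = 4826 * 0.61 = 2943.86 kg
Calculate biogas volume:
  Biogas = VS * specific_yield = 2943.86 * 0.54
  Biogas = 1589.68 m^3

1589.68


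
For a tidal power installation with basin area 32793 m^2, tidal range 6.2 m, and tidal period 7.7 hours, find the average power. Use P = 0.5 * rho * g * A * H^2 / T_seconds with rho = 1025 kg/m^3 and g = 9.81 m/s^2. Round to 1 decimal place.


Convert period to seconds: T = 7.7 * 3600 = 27720.0 s
H^2 = 6.2^2 = 38.44
P = 0.5 * rho * g * A * H^2 / T
P = 0.5 * 1025 * 9.81 * 32793 * 38.44 / 27720.0
P = 228630.5 W

228630.5


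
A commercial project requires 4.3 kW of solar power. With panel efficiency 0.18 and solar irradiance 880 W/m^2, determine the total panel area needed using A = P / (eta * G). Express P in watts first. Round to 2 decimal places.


Convert target power to watts: P = 4.3 * 1000 = 4300.0 W
Compute denominator: eta * G = 0.18 * 880 = 158.4
Required area A = P / (eta * G) = 4300.0 / 158.4
A = 27.15 m^2

27.15


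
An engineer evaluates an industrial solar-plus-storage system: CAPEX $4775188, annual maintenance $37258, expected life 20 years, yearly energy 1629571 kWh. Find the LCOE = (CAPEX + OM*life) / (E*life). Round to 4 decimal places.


Total cost = CAPEX + OM * lifetime = 4775188 + 37258 * 20 = 4775188 + 745160 = 5520348
Total generation = annual * lifetime = 1629571 * 20 = 32591420 kWh
LCOE = 5520348 / 32591420
LCOE = 0.1694 $/kWh

0.1694


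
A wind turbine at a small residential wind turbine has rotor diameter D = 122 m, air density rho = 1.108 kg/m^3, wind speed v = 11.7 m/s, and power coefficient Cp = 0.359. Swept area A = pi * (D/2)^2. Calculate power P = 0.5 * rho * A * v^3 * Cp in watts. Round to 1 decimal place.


Step 1 -- Compute swept area:
  A = pi * (D/2)^2 = pi * (122/2)^2 = 11689.87 m^2
Step 2 -- Apply wind power equation:
  P = 0.5 * rho * A * v^3 * Cp
  v^3 = 11.7^3 = 1601.613
  P = 0.5 * 1.108 * 11689.87 * 1601.613 * 0.359
  P = 3723671.3 W

3723671.3


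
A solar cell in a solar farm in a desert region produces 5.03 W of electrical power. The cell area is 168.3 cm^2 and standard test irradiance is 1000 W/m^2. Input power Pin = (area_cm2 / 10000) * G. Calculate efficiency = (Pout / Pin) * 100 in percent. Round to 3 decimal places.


First compute the input power:
  Pin = area_cm2 / 10000 * G = 168.3 / 10000 * 1000 = 16.83 W
Then compute efficiency:
  Efficiency = (Pout / Pin) * 100 = (5.03 / 16.83) * 100
  Efficiency = 29.887%

29.887


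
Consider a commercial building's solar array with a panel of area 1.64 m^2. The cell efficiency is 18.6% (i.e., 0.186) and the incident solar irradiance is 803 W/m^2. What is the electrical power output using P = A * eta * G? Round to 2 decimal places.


Use the solar power formula P = A * eta * G.
Given: A = 1.64 m^2, eta = 0.186, G = 803 W/m^2
P = 1.64 * 0.186 * 803
P = 244.95 W

244.95


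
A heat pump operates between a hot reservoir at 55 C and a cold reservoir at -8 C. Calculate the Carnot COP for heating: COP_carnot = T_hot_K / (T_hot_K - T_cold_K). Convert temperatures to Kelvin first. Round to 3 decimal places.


Convert to Kelvin:
  T_hot = 55 + 273.15 = 328.15 K
  T_cold = -8 + 273.15 = 265.15 K
Apply Carnot COP formula:
  COP = T_hot_K / (T_hot_K - T_cold_K) = 328.15 / 63.0
  COP = 5.209

5.209


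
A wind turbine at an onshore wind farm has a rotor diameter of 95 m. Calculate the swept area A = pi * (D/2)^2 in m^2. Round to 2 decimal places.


Compute the rotor radius:
  r = D / 2 = 95 / 2 = 47.5 m
Calculate swept area:
  A = pi * r^2 = pi * 47.5^2
  A = 7088.22 m^2

7088.22


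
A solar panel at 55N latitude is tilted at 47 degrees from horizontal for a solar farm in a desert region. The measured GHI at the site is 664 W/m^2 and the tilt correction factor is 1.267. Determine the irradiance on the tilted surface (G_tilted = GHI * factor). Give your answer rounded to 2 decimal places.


Identify the given values:
  GHI = 664 W/m^2, tilt correction factor = 1.267
Apply the formula G_tilted = GHI * factor:
  G_tilted = 664 * 1.267
  G_tilted = 841.29 W/m^2

841.29


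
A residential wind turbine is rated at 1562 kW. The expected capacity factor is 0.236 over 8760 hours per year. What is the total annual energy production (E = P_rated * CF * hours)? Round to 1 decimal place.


Annual energy = rated_kW * capacity_factor * hours_per_year
Given: P_rated = 1562 kW, CF = 0.236, hours = 8760
E = 1562 * 0.236 * 8760
E = 3229216.3 kWh

3229216.3


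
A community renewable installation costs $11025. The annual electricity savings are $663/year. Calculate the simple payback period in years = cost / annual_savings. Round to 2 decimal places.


Simple payback period = initial cost / annual savings
Payback = 11025 / 663
Payback = 16.63 years

16.63


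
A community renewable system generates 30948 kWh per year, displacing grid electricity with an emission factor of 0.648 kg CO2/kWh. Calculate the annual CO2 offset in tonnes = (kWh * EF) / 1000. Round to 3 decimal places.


CO2 offset in kg = generation * emission_factor
CO2 offset = 30948 * 0.648 = 20054.3 kg
Convert to tonnes:
  CO2 offset = 20054.3 / 1000 = 20.054 tonnes

20.054


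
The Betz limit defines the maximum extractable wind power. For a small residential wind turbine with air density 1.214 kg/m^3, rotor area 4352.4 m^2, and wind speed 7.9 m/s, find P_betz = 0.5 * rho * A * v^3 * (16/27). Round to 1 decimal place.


The Betz coefficient Cp_max = 16/27 = 0.5926
v^3 = 7.9^3 = 493.039
P_betz = 0.5 * rho * A * v^3 * Cp_max
P_betz = 0.5 * 1.214 * 4352.4 * 493.039 * 0.5926
P_betz = 771889.2 W

771889.2


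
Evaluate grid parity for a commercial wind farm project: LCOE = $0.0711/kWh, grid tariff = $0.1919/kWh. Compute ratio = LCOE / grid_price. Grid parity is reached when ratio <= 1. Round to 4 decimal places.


Compare LCOE to grid price:
  LCOE = $0.0711/kWh, Grid price = $0.1919/kWh
  Ratio = LCOE / grid_price = 0.0711 / 0.1919 = 0.3705
  Grid parity achieved (ratio <= 1)? yes

0.3705
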